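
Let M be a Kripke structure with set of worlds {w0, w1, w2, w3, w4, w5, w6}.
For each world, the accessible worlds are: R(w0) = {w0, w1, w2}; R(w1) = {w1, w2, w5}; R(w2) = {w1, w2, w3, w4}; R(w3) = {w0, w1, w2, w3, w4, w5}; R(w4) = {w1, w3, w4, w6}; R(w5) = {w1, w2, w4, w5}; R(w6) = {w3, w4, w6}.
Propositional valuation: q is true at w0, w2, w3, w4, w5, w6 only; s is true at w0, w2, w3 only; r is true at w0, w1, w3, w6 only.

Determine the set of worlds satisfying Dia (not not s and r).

Let φ = Dia (not not s and r). Evaluate φ at each world:
  w0 (successors {w0, w1, w2}): φ is true.
  w1 (successors {w1, w2, w5}): φ is false.
  w2 (successors {w1, w2, w3, w4}): φ is true.
  w3 (successors {w0, w1, w2, w3, w4, w5}): φ is true.
  w4 (successors {w1, w3, w4, w6}): φ is true.
  w5 (successors {w1, w2, w4, w5}): φ is false.
  w6 (successors {w3, w4, w6}): φ is true.
For instance, at w4:
  At w4: Dia (not not s and r) requires not not s and r at some successor in {w1, w3, w4, w6}.
    not not s and r holds at w3, so Dia (not not s and r) is true at w4.
Satisfying worlds: {w0, w2, w3, w4, w6}

w0, w2, w3, w4, w6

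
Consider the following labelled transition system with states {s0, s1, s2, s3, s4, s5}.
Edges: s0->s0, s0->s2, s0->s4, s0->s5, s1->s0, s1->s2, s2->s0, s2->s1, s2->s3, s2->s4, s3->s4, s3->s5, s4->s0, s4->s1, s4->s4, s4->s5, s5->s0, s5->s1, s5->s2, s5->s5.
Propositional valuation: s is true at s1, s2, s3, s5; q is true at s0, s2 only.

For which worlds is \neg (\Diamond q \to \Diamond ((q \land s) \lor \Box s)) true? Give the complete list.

Recall that \Box ψ holds at a world iff ψ holds at every accessible world, and \Diamond ψ holds iff ψ holds at some accessible world.
Let φ = \neg (\Diamond q \to \Diamond ((q \land s) \lor \Box s)). Evaluate φ at each world:
  s0 (successors {s0, s2, s4, s5}): φ is false.
  s1 (successors {s0, s2}): φ is false.
  s2 (successors {s0, s1, s3, s4}): φ is true.
  s3 (successors {s4, s5}): φ is false.
  s4 (successors {s0, s1, s4, s5}): φ is true.
  s5 (successors {s0, s1, s2, s5}): φ is false.
For instance, at s3:
  At s3: \Diamond q \to \Diamond ((q \land s) \lor \Box s) is true, so \neg (\Diamond q \to \Diamond ((q \land s) \lor \Box s)) is false.
    At s3: \Diamond q is false, \Diamond ((q \land s) \lor \Box s) is false, so \Diamond q \to \Diamond ((q \land s) \lor \Box s) is true.
      At s3: \Diamond q requires q at some successor in {s4, s5}.
        At s4: q is false.
        At s5: q is false.
      So \Diamond q is false at s3.
      At s3: \Diamond ((q \land s) \lor \Box s) requires (q \land s) \lor \Box s at some successor in {s4, s5}.
        At s4: (q \land s) \lor \Box s is false.
        At s5: (q \land s) \lor \Box s is false.
      So \Diamond ((q \land s) \lor \Box s) is false at s3.
Satisfying worlds: {s2, s4}

s2, s4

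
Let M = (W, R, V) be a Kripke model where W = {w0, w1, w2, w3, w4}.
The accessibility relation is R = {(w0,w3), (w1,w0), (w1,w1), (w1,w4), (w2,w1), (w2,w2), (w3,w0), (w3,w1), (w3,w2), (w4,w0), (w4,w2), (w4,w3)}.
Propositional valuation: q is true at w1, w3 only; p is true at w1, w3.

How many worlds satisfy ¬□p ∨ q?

4

Let φ = ¬□p ∨ q. Evaluate φ at each world:
  w0 (successors {w3}): φ is false.
  w1 (successors {w0, w1, w4}): φ is true.
  w2 (successors {w1, w2}): φ is true.
  w3 (successors {w0, w1, w2}): φ is true.
  w4 (successors {w0, w2, w3}): φ is true.
For instance, at w3:
  At w3: ¬□p is true, q is true, so ¬□p ∨ q is true.
    At w3: □p is false, so ¬□p is true.
      At w3: □p requires p at every successor {w0, w1, w2}.
        p fails at w0, so □p is false at w3.
Satisfying worlds: {w1, w2, w3, w4}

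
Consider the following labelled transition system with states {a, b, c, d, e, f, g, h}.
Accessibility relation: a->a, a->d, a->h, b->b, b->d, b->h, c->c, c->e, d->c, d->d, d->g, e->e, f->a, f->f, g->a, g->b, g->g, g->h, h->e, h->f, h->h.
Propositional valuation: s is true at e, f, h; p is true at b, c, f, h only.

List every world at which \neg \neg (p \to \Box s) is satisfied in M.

Let φ = \neg \neg (p \to \Box s). Evaluate φ at each world:
  a (successors {a, d, h}): φ is true.
  b (successors {b, d, h}): φ is false.
  c (successors {c, e}): φ is false.
  d (successors {c, d, g}): φ is true.
  e (successors {e}): φ is true.
  f (successors {a, f}): φ is false.
  g (successors {a, b, g, h}): φ is true.
  h (successors {e, f, h}): φ is true.
For instance, at c:
  At c: \neg (p \to \Box s) is true, so \neg \neg (p \to \Box s) is false.
    At c: p \to \Box s is false, so \neg (p \to \Box s) is true.
      At c: p is true, \Box s is false, so p \to \Box s is false.
Satisfying worlds: {a, d, e, g, h}

a, d, e, g, h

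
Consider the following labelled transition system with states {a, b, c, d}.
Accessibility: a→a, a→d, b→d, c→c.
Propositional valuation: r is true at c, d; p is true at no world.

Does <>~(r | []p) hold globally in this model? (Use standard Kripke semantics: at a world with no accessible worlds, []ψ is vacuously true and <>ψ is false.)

Recall that []ψ holds at a world iff ψ holds at every accessible world, and <>ψ holds iff ψ holds at some accessible world.
Let φ = <>~(r | []p). Evaluate φ at each world:
  a (successors {a, d}): φ is true.
  b (successors {d}): φ is false.
  c (successors {c}): φ is false.
  d (successors ∅): φ is false.
Detail at b (counterexample):
  At b: <>~(r | []p) requires ~(r | []p) at some successor in {d}.
    At d: ~(r | []p) is false.
  So <>~(r | []p) is false at b.

No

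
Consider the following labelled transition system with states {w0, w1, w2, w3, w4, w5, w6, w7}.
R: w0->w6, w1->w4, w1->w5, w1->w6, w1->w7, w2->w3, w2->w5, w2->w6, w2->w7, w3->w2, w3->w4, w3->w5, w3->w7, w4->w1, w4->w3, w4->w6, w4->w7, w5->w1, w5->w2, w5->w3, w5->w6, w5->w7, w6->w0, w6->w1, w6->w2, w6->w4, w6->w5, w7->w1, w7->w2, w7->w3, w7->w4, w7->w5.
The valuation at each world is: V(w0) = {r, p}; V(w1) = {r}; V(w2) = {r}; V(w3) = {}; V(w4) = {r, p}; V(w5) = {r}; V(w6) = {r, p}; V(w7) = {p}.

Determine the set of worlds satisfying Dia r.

w0, w1, w2, w3, w4, w5, w6, w7

Let φ = Dia r. Evaluate φ at each world:
  w0 (successors {w6}): φ is true.
  w1 (successors {w4, w5, w6, w7}): φ is true.
  w2 (successors {w3, w5, w6, w7}): φ is true.
  w3 (successors {w2, w4, w5, w7}): φ is true.
  w4 (successors {w1, w3, w6, w7}): φ is true.
  w5 (successors {w1, w2, w3, w6, w7}): φ is true.
  w6 (successors {w0, w1, w2, w4, w5}): φ is true.
  w7 (successors {w1, w2, w3, w4, w5}): φ is true.
For instance, at w1:
  At w1: Dia r requires r at some successor in {w4, w5, w6, w7}.
    r holds at w4, so Dia r is true at w1.
Satisfying worlds: {w0, w1, w2, w3, w4, w5, w6, w7}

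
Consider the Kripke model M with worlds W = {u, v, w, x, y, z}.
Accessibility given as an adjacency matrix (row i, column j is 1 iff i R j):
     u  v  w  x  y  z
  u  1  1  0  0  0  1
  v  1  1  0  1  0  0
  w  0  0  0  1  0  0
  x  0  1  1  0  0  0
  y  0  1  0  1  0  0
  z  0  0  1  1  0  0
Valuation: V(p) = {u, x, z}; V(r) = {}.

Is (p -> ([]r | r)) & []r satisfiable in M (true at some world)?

No

Let φ = (p -> ([]r | r)) & []r. Evaluate φ at each world:
  u (successors {u, v, z}): φ is false.
  v (successors {u, v, x}): φ is false.
  w (successors {x}): φ is false.
  x (successors {v, w}): φ is false.
  y (successors {v, x}): φ is false.
  z (successors {w, x}): φ is false.
For instance, at v:
  At v: p -> ([]r | r) is true, []r is false, so (p -> ([]r | r)) & []r is false.
    At v: p is false, []r | r is false, so p -> ([]r | r) is true.
      At v: []r is false, r is false, so []r | r is false.
    At v: []r requires r at every successor {u, v, x}.
      r fails at u, so []r is false at v.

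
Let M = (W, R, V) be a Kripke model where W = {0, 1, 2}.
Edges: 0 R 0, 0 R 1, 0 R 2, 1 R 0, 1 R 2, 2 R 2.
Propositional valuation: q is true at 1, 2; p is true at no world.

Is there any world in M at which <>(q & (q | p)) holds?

Yes

Recall that <>ψ holds at a world iff ψ holds at some accessible world.
Let φ = <>(q & (q | p)). Evaluate φ at each world:
  0 (successors {0, 1, 2}): φ is true.
  1 (successors {0, 2}): φ is true.
  2 (successors {2}): φ is true.
Detail at 0 (witness):
  At 0: <>(q & (q | p)) requires q & (q | p) at some successor in {0, 1, 2}.
    q & (q | p) holds at 1, so <>(q & (q | p)) is true at 0.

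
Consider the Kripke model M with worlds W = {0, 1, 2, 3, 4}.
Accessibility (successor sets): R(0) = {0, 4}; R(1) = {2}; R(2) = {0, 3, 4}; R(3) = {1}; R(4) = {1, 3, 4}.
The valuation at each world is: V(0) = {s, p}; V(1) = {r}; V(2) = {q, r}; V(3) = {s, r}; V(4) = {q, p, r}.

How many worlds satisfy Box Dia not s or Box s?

Let φ = Box Dia not s or Box s. Evaluate φ at each world:
  0 (successors {0, 4}): φ is true.
  1 (successors {2}): φ is true.
  2 (successors {0, 3, 4}): φ is true.
  3 (successors {1}): φ is true.
  4 (successors {1, 3, 4}): φ is true.
For instance, at 4:
  At 4: Box Dia not s is true, Box s is false, so Box Dia not s or Box s is true.
    At 4: Box Dia not s requires Dia not s at every successor {1, 3, 4}.
      At 1: Dia not s is true.
      At 3: Dia not s is true.
      At 4: Dia not s is true.
    So Box Dia not s is true at 4.
    At 4: Box s requires s at every successor {1, 3, 4}.
      s fails at 1, so Box s is false at 4.
Satisfying worlds: {0, 1, 2, 3, 4}

5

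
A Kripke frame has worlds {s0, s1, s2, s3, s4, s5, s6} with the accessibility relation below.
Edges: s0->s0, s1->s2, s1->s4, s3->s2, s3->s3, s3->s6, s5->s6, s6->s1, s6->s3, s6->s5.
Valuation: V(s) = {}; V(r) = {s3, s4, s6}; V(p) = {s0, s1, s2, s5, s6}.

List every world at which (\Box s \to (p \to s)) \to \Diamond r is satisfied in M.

s1, s2, s3, s5, s6

Let φ = (\Box s \to (p \to s)) \to \Diamond r. Evaluate φ at each world:
  s0 (successors {s0}): φ is false.
  s1 (successors {s2, s4}): φ is true.
  s2 (successors ∅): φ is true.
  s3 (successors {s2, s3, s6}): φ is true.
  s4 (successors ∅): φ is false.
  s5 (successors {s6}): φ is true.
  s6 (successors {s1, s3, s5}): φ is true.
For instance, at s0:
  At s0: \Box s \to (p \to s) is true, \Diamond r is false, so (\Box s \to (p \to s)) \to \Diamond r is false.
    At s0: \Box s is false, p \to s is false, so \Box s \to (p \to s) is true.
      At s0: \Box s requires s at every successor {s0}.
        s fails at s0, so \Box s is false at s0.
    At s0: \Diamond r requires r at some successor in {s0}.
      At s0: r is false.
    So \Diamond r is false at s0.
Satisfying worlds: {s1, s2, s3, s5, s6}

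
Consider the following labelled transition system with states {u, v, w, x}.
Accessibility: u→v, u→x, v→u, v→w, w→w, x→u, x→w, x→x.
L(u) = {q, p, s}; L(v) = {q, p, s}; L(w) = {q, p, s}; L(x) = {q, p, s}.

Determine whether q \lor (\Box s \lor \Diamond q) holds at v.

Yes

At v: q is true, \Box s \lor \Diamond q is true, so q \lor (\Box s \lor \Diamond q) is true.
  At v: \Box s is true, \Diamond q is true, so \Box s \lor \Diamond q is true.
    At v: \Box s requires s at every successor {u, w}.
      At u: s is true.
      At w: s is true.
    So \Box s is true at v.
    At v: \Diamond q requires q at some successor in {u, w}.
      q holds at u, so \Diamond q is true at v.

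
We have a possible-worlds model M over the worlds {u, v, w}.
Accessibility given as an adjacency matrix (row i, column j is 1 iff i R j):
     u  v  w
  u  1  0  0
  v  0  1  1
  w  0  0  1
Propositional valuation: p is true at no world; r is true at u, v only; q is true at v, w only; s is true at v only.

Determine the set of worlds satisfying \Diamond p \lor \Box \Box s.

Let φ = \Diamond p \lor \Box \Box s. Evaluate φ at each world:
  u (successors {u}): φ is false.
  v (successors {v, w}): φ is false.
  w (successors {w}): φ is false.
For instance, at w:
  At w: \Diamond p is false, \Box \Box s is false, so \Diamond p \lor \Box \Box s is false.
    At w: \Diamond p requires p at some successor in {w}.
      At w: p is false.
    So \Diamond p is false at w.
    At w: \Box \Box s requires \Box s at every successor {w}.
      \Box s fails at w, so \Box \Box s is false at w.
Satisfying worlds: none.

none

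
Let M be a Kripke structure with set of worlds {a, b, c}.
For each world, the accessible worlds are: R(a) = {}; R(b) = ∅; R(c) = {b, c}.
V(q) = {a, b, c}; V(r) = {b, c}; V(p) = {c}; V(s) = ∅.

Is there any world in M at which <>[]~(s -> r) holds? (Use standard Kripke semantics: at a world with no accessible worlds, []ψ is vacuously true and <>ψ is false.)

Yes

Recall that []ψ holds at a world iff ψ holds at every accessible world, and <>ψ holds iff ψ holds at some accessible world.
Let φ = <>[]~(s -> r). Evaluate φ at each world:
  a (successors ∅): φ is false.
  b (successors ∅): φ is false.
  c (successors {b, c}): φ is true.
Detail at c (witness):
  At c: <>[]~(s -> r) requires []~(s -> r) at some successor in {b, c}.
    []~(s -> r) holds at b, so <>[]~(s -> r) is true at c.
      At b: no accessible worlds, so []~(s -> r) holds vacuously.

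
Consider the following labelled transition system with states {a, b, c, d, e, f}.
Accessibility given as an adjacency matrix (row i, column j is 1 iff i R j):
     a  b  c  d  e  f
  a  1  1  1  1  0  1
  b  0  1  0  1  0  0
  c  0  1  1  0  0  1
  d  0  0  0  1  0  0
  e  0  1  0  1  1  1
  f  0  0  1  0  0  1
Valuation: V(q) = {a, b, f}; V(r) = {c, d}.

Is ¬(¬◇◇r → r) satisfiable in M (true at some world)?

No

Let φ = ¬(¬◇◇r → r). Evaluate φ at each world:
  a (successors {a, b, c, d, f}): φ is false.
  b (successors {b, d}): φ is false.
  c (successors {b, c, f}): φ is false.
  d (successors {d}): φ is false.
  e (successors {b, d, e, f}): φ is false.
  f (successors {c, f}): φ is false.
For instance, at c:
  At c: ¬◇◇r → r is true, so ¬(¬◇◇r → r) is false.
    At c: ¬◇◇r is false, r is true, so ¬◇◇r → r is true.
      At c: ◇◇r is true, so ¬◇◇r is false.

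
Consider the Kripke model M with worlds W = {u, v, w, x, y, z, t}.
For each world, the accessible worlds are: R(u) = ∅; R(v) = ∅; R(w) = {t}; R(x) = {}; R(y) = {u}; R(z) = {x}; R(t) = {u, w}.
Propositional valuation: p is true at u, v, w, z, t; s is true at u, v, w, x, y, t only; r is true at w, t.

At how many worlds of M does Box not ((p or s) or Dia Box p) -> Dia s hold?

4

Let φ = Box not ((p or s) or Dia Box p) -> Dia s. Evaluate φ at each world:
  u (successors ∅): φ is false.
  v (successors ∅): φ is false.
  w (successors {t}): φ is true.
  x (successors ∅): φ is false.
  y (successors {u}): φ is true.
  z (successors {x}): φ is true.
  t (successors {u, w}): φ is true.
For instance, at z:
  At z: Box not ((p or s) or Dia Box p) is false, Dia s is true, so Box not ((p or s) or Dia Box p) -> Dia s is true.
    At z: Box not ((p or s) or Dia Box p) requires not ((p or s) or Dia Box p) at every successor {x}.
      not ((p or s) or Dia Box p) fails at x, so Box not ((p or s) or Dia Box p) is false at z.
    At z: Dia s requires s at some successor in {x}.
      s holds at x, so Dia s is true at z.
Satisfying worlds: {w, y, z, t}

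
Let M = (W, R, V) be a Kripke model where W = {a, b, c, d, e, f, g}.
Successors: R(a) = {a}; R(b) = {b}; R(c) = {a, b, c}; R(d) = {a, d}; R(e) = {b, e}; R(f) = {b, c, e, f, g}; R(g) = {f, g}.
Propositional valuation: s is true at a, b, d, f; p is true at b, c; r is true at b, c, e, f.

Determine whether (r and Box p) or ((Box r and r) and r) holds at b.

At b: r and Box p is true, (Box r and r) and r is true, so (r and Box p) or ((Box r and r) and r) is true.
  At b: r is true, Box p is true, so r and Box p is true.
    At b: Box p requires p at every successor {b}.
      At b: p is true.
    So Box p is true at b.
  At b: Box r and r is true, r is true, so (Box r and r) and r is true.
    At b: Box r is true, r is true, so Box r and r is true.
      At b: Box r requires r at every successor {b}.
        At b: r is true.
      So Box r is true at b.

Yes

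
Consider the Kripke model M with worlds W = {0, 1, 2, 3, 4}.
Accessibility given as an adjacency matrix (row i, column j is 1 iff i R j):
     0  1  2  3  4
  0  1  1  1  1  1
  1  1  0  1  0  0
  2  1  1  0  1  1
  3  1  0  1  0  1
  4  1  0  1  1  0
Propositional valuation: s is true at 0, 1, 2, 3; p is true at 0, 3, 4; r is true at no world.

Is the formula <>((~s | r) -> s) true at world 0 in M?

At 0: <>((~s | r) -> s) requires (~s | r) -> s at some successor in {0, 1, 2, 3, 4}.
  (~s | r) -> s holds at 0, so <>((~s | r) -> s) is true at 0.

Yes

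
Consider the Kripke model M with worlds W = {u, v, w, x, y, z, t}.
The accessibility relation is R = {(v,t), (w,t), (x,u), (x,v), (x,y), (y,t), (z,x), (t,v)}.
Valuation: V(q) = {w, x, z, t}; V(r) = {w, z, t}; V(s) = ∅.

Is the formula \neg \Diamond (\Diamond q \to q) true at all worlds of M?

No

Recall that \Diamond ψ holds at a world iff ψ holds at some accessible world.
Let φ = \neg \Diamond (\Diamond q \to q). Evaluate φ at each world:
  u (successors ∅): φ is true.
  v (successors {t}): φ is false.
  w (successors {t}): φ is false.
  x (successors {u, v, y}): φ is false.
  y (successors {t}): φ is false.
  z (successors {x}): φ is false.
  t (successors {v}): φ is true.
Detail at v (counterexample):
  At v: \Diamond (\Diamond q \to q) is true, so \neg \Diamond (\Diamond q \to q) is false.
    At v: \Diamond (\Diamond q \to q) requires \Diamond q \to q at some successor in {t}.
      \Diamond q \to q holds at t, so \Diamond (\Diamond q \to q) is true at v.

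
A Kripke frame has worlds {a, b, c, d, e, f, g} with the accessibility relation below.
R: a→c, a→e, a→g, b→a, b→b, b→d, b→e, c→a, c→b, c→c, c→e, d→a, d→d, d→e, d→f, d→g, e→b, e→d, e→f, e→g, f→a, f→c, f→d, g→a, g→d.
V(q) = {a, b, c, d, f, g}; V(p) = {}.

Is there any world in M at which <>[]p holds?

Recall that []ψ holds at a world iff ψ holds at every accessible world, and <>ψ holds iff ψ holds at some accessible world.
Let φ = <>[]p. Evaluate φ at each world:
  a (successors {c, e, g}): φ is false.
  b (successors {a, b, d, e}): φ is false.
  c (successors {a, b, c, e}): φ is false.
  d (successors {a, d, e, f, g}): φ is false.
  e (successors {b, d, f, g}): φ is false.
  f (successors {a, c, d}): φ is false.
  g (successors {a, d}): φ is false.
For instance, at e:
  At e: <>[]p requires []p at some successor in {b, d, f, g}.
    At b: []p is false.
    At d: []p is false.
    At f: []p is false.
    At g: []p is false.
  So <>[]p is false at e.

No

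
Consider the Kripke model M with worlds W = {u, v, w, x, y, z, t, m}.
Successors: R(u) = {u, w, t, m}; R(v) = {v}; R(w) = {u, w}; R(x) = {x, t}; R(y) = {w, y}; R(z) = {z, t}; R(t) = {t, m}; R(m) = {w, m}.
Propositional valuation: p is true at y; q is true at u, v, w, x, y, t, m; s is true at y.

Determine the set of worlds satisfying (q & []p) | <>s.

y

Let φ = (q & []p) | <>s. Evaluate φ at each world:
  u (successors {u, w, t, m}): φ is false.
  v (successors {v}): φ is false.
  w (successors {u, w}): φ is false.
  x (successors {x, t}): φ is false.
  y (successors {w, y}): φ is true.
  z (successors {z, t}): φ is false.
  t (successors {t, m}): φ is false.
  m (successors {w, m}): φ is false.
For instance, at x:
  At x: q & []p is false, <>s is false, so (q & []p) | <>s is false.
    At x: q is true, []p is false, so q & []p is false.
      At x: []p requires p at every successor {x, t}.
        p fails at x, so []p is false at x.
    At x: <>s requires s at some successor in {x, t}.
      At x: s is false.
      At t: s is false.
    So <>s is false at x.
Satisfying worlds: {y}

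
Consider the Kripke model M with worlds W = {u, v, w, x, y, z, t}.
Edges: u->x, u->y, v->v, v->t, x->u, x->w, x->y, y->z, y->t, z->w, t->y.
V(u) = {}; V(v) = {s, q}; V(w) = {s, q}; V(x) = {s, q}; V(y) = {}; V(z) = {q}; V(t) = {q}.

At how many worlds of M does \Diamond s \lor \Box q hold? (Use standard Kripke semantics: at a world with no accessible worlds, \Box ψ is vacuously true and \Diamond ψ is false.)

Let φ = \Diamond s \lor \Box q. Evaluate φ at each world:
  u (successors {x, y}): φ is true.
  v (successors {v, t}): φ is true.
  w (successors ∅): φ is true.
  x (successors {u, w, y}): φ is true.
  y (successors {z, t}): φ is true.
  z (successors {w}): φ is true.
  t (successors {y}): φ is false.
For instance, at v:
  At v: \Diamond s is true, \Box q is true, so \Diamond s \lor \Box q is true.
    At v: \Diamond s requires s at some successor in {v, t}.
      s holds at v, so \Diamond s is true at v.
    At v: \Box q requires q at every successor {v, t}.
      At v: q is true.
      At t: q is true.
    So \Box q is true at v.
Satisfying worlds: {u, v, w, x, y, z}

6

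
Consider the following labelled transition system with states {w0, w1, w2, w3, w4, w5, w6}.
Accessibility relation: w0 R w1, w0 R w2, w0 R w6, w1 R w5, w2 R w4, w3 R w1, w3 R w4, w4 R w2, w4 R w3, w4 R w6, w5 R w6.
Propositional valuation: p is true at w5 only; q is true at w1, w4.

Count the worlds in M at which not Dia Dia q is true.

Let φ = not Dia Dia q. Evaluate φ at each world:
  w0 (successors {w1, w2, w6}): φ is false.
  w1 (successors {w5}): φ is true.
  w2 (successors {w4}): φ is true.
  w3 (successors {w1, w4}): φ is true.
  w4 (successors {w2, w3, w6}): φ is false.
  w5 (successors {w6}): φ is true.
  w6 (successors ∅): φ is true.
For instance, at w0:
  At w0: Dia Dia q is true, so not Dia Dia q is false.
    At w0: Dia Dia q requires Dia q at some successor in {w1, w2, w6}.
      Dia q holds at w2, so Dia Dia q is true at w0.
Satisfying worlds: {w1, w2, w3, w5, w6}

5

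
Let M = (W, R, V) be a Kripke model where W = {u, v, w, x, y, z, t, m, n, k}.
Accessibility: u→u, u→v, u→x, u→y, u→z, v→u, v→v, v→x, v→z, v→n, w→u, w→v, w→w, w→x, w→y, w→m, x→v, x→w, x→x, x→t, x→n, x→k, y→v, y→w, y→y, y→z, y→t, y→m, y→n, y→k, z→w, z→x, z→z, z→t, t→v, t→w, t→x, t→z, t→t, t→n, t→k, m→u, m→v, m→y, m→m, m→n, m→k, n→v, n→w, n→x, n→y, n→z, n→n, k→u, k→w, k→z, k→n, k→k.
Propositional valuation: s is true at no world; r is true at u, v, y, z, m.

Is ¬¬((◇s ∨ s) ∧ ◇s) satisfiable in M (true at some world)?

No

Let φ = ¬¬((◇s ∨ s) ∧ ◇s). Evaluate φ at each world:
  u (successors {u, v, x, y, z}): φ is false.
  v (successors {u, v, x, z, n}): φ is false.
  w (successors {u, v, w, x, y, m}): φ is false.
  x (successors {v, w, x, t, n, k}): φ is false.
  y (successors {v, w, y, z, t, m, n, k}): φ is false.
  z (successors {w, x, z, t}): φ is false.
  t (successors {v, w, x, z, t, n, k}): φ is false.
  m (successors {u, v, y, m, n, k}): φ is false.
  n (successors {v, w, x, y, z, n}): φ is false.
  k (successors {u, w, z, n, k}): φ is false.
For instance, at u:
  At u: ¬((◇s ∨ s) ∧ ◇s) is true, so ¬¬((◇s ∨ s) ∧ ◇s) is false.
    At u: (◇s ∨ s) ∧ ◇s is false, so ¬((◇s ∨ s) ∧ ◇s) is true.
      At u: ◇s ∨ s is false, ◇s is false, so (◇s ∨ s) ∧ ◇s is false.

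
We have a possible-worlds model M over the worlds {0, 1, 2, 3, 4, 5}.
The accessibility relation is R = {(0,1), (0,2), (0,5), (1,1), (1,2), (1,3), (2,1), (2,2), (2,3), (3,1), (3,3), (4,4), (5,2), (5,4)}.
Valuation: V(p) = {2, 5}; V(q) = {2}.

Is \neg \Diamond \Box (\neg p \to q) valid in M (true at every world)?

Recall that \Box ψ holds at a world iff ψ holds at every accessible world, and \Diamond ψ holds iff ψ holds at some accessible world.
Let φ = \neg \Diamond \Box (\neg p \to q). Evaluate φ at each world:
  0 (successors {1, 2, 5}): φ is true.
  1 (successors {1, 2, 3}): φ is true.
  2 (successors {1, 2, 3}): φ is true.
  3 (successors {1, 3}): φ is true.
  4 (successors {4}): φ is true.
  5 (successors {2, 4}): φ is true.
For instance, at 3:
  At 3: \Diamond \Box (\neg p \to q) is false, so \neg \Diamond \Box (\neg p \to q) is true.
    At 3: \Diamond \Box (\neg p \to q) requires \Box (\neg p \to q) at some successor in {1, 3}.
      At 1: \Box (\neg p \to q) is false.
      At 3: \Box (\neg p \to q) is false.
    So \Diamond \Box (\neg p \to q) is false at 3.

Yes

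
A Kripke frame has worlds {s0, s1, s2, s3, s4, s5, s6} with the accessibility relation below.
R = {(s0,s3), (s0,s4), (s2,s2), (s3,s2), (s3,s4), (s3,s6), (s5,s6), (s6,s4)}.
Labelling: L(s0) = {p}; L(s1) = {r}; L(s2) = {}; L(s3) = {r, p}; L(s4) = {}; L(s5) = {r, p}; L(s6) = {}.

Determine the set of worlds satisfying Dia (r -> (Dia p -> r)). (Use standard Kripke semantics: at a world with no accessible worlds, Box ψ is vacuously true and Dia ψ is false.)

s0, s2, s3, s5, s6

Recall that Dia ψ holds at a world iff ψ holds at some accessible world.
Let φ = Dia (r -> (Dia p -> r)). Evaluate φ at each world:
  s0 (successors {s3, s4}): φ is true.
  s1 (successors ∅): φ is false.
  s2 (successors {s2}): φ is true.
  s3 (successors {s2, s4, s6}): φ is true.
  s4 (successors ∅): φ is false.
  s5 (successors {s6}): φ is true.
  s6 (successors {s4}): φ is true.
For instance, at s2:
  At s2: Dia (r -> (Dia p -> r)) requires r -> (Dia p -> r) at some successor in {s2}.
    r -> (Dia p -> r) holds at s2, so Dia (r -> (Dia p -> r)) is true at s2.
      At s2: r is false, Dia p -> r is true, so r -> (Dia p -> r) is true.
Satisfying worlds: {s0, s2, s3, s5, s6}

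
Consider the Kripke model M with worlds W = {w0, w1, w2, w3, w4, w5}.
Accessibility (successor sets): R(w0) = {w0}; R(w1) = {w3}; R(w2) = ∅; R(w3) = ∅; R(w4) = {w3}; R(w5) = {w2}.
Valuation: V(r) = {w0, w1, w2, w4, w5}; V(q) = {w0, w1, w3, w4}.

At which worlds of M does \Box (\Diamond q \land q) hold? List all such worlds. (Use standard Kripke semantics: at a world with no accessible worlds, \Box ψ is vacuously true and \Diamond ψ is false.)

w0, w2, w3

Let φ = \Box (\Diamond q \land q). Evaluate φ at each world:
  w0 (successors {w0}): φ is true.
  w1 (successors {w3}): φ is false.
  w2 (successors ∅): φ is true.
  w3 (successors ∅): φ is true.
  w4 (successors {w3}): φ is false.
  w5 (successors {w2}): φ is false.
For instance, at w1:
  At w1: \Box (\Diamond q \land q) requires \Diamond q \land q at every successor {w3}.
    \Diamond q \land q fails at w3, so \Box (\Diamond q \land q) is false at w1.
      At w3: \Diamond q is false, q is true, so \Diamond q \land q is false.
Satisfying worlds: {w0, w2, w3}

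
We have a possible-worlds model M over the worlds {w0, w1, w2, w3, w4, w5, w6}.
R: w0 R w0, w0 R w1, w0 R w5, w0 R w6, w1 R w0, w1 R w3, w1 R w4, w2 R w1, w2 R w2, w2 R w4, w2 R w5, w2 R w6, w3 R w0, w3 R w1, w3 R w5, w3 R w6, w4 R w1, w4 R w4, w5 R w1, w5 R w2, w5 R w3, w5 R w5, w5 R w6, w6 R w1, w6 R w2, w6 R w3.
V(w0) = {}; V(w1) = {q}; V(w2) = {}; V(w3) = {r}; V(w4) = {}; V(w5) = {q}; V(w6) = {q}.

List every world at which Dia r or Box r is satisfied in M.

Recall that Box ψ holds at a world iff ψ holds at every accessible world, and Dia ψ holds iff ψ holds at some accessible world.
Let φ = Dia r or Box r. Evaluate φ at each world:
  w0 (successors {w0, w1, w5, w6}): φ is false.
  w1 (successors {w0, w3, w4}): φ is true.
  w2 (successors {w1, w2, w4, w5, w6}): φ is false.
  w3 (successors {w0, w1, w5, w6}): φ is false.
  w4 (successors {w1, w4}): φ is false.
  w5 (successors {w1, w2, w3, w5, w6}): φ is true.
  w6 (successors {w1, w2, w3}): φ is true.
For instance, at w5:
  At w5: Dia r is true, Box r is false, so Dia r or Box r is true.
    At w5: Dia r requires r at some successor in {w1, w2, w3, w5, w6}.
      r holds at w3, so Dia r is true at w5.
    At w5: Box r requires r at every successor {w1, w2, w3, w5, w6}.
      r fails at w1, so Box r is false at w5.
Satisfying worlds: {w1, w5, w6}

w1, w5, w6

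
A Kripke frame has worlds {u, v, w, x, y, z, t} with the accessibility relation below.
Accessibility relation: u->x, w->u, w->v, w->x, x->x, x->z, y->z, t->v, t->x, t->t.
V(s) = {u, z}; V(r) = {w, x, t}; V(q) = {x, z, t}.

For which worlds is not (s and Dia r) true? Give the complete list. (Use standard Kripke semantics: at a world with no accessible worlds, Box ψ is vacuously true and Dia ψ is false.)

Recall that Dia ψ holds at a world iff ψ holds at some accessible world.
Let φ = not (s and Dia r). Evaluate φ at each world:
  u (successors {x}): φ is false.
  v (successors ∅): φ is true.
  w (successors {u, v, x}): φ is true.
  x (successors {x, z}): φ is true.
  y (successors {z}): φ is true.
  z (successors ∅): φ is true.
  t (successors {v, x, t}): φ is true.
For instance, at y:
  At y: s and Dia r is false, so not (s and Dia r) is true.
    At y: s is false, Dia r is false, so s and Dia r is false.
      At y: Dia r requires r at some successor in {z}.
        At z: r is false.
      So Dia r is false at y.
Satisfying worlds: {v, w, x, y, z, t}

v, w, x, y, z, t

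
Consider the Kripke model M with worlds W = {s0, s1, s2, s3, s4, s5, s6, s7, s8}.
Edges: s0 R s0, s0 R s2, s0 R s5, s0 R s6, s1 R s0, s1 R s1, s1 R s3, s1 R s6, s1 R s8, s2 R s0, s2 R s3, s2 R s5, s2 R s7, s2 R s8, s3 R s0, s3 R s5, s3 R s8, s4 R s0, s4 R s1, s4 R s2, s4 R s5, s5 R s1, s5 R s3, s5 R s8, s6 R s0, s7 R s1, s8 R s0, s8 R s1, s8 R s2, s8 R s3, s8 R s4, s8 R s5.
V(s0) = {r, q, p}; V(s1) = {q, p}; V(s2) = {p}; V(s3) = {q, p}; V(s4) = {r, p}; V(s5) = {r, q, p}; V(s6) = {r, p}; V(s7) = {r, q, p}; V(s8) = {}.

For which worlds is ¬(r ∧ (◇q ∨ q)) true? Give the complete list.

Let φ = ¬(r ∧ (◇q ∨ q)). Evaluate φ at each world:
  s0 (successors {s0, s2, s5, s6}): φ is false.
  s1 (successors {s0, s1, s3, s6, s8}): φ is true.
  s2 (successors {s0, s3, s5, s7, s8}): φ is true.
  s3 (successors {s0, s5, s8}): φ is true.
  s4 (successors {s0, s1, s2, s5}): φ is false.
  s5 (successors {s1, s3, s8}): φ is false.
  s6 (successors {s0}): φ is false.
  s7 (successors {s1}): φ is false.
  s8 (successors {s0, s1, s2, s3, s4, s5}): φ is true.
For instance, at s1:
  At s1: r ∧ (◇q ∨ q) is false, so ¬(r ∧ (◇q ∨ q)) is true.
    At s1: r is false, ◇q ∨ q is true, so r ∧ (◇q ∨ q) is false.
      At s1: ◇q is true, q is true, so ◇q ∨ q is true.
Satisfying worlds: {s1, s2, s3, s8}

s1, s2, s3, s8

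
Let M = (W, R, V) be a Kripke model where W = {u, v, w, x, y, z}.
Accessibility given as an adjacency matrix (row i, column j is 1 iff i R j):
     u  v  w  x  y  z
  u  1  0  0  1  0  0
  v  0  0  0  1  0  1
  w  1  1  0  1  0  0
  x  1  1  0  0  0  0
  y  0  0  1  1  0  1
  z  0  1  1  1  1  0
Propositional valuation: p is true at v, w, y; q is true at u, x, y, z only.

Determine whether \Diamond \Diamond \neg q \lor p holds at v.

Yes

Recall that \Diamond ψ holds at a world iff ψ holds at some accessible world.
At v: \Diamond \Diamond \neg q is true, p is true, so \Diamond \Diamond \neg q \lor p is true.
  At v: \Diamond \Diamond \neg q requires \Diamond \neg q at some successor in {x, z}.
    \Diamond \neg q holds at x, so \Diamond \Diamond \neg q is true at v.
      At x: \Diamond \neg q requires \neg q at some successor in {u, v}.
        \neg q holds at v, so \Diamond \neg q is true at x.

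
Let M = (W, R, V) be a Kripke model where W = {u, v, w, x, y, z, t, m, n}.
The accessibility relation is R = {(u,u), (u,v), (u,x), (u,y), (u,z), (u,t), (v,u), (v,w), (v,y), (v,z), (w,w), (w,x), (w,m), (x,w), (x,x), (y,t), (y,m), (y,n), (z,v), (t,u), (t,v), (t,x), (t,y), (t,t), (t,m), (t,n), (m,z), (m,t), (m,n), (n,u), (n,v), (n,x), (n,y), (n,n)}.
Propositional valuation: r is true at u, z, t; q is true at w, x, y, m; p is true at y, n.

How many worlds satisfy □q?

Let φ = □q. Evaluate φ at each world:
  u (successors {u, v, x, y, z, t}): φ is false.
  v (successors {u, w, y, z}): φ is false.
  w (successors {w, x, m}): φ is true.
  x (successors {w, x}): φ is true.
  y (successors {t, m, n}): φ is false.
  z (successors {v}): φ is false.
  t (successors {u, v, x, y, t, m, n}): φ is false.
  m (successors {z, t, n}): φ is false.
  n (successors {u, v, x, y, n}): φ is false.
For instance, at u:
  At u: □q requires q at every successor {u, v, x, y, z, t}.
    q fails at u, so □q is false at u.
Satisfying worlds: {w, x}

2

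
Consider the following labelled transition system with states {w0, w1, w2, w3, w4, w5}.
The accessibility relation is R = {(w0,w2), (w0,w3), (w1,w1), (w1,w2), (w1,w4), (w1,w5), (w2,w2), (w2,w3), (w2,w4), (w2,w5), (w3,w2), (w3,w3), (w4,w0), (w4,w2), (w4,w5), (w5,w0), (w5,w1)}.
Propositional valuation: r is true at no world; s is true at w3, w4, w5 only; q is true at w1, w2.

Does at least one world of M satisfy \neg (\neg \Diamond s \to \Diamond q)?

No

Let φ = \neg (\neg \Diamond s \to \Diamond q). Evaluate φ at each world:
  w0 (successors {w2, w3}): φ is false.
  w1 (successors {w1, w2, w4, w5}): φ is false.
  w2 (successors {w2, w3, w4, w5}): φ is false.
  w3 (successors {w2, w3}): φ is false.
  w4 (successors {w0, w2, w5}): φ is false.
  w5 (successors {w0, w1}): φ is false.
For instance, at w5:
  At w5: \neg \Diamond s \to \Diamond q is true, so \neg (\neg \Diamond s \to \Diamond q) is false.
    At w5: \neg \Diamond s is true, \Diamond q is true, so \neg \Diamond s \to \Diamond q is true.
      At w5: \Diamond s is false, so \neg \Diamond s is true.
      At w5: \Diamond q requires q at some successor in {w0, w1}.
        q holds at w1, so \Diamond q is true at w5.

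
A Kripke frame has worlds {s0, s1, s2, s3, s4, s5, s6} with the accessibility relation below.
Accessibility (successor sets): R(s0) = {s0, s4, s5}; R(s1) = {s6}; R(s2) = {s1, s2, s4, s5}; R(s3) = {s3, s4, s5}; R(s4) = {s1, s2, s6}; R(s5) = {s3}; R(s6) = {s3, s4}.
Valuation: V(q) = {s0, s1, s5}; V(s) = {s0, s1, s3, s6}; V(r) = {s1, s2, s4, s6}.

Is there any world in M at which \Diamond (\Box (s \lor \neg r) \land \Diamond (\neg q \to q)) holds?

Recall that \Box ψ holds at a world iff ψ holds at every accessible world, and \Diamond ψ holds iff ψ holds at some accessible world.
Let φ = \Diamond (\Box (s \lor \neg r) \land \Diamond (\neg q \to q)). Evaluate φ at each world:
  s0 (successors {s0, s4, s5}): φ is false.
  s1 (successors {s6}): φ is false.
  s2 (successors {s1, s2, s4, s5}): φ is false.
  s3 (successors {s3, s4, s5}): φ is false.
  s4 (successors {s1, s2, s6}): φ is false.
  s5 (successors {s3}): φ is false.
  s6 (successors {s3, s4}): φ is false.
For instance, at s5:
  At s5: \Diamond (\Box (s \lor \neg r) \land \Diamond (\neg q \to q)) requires \Box (s \lor \neg r) \land \Diamond (\neg q \to q) at some successor in {s3}.
    At s3: \Box (s \lor \neg r) \land \Diamond (\neg q \to q) is false.
  So \Diamond (\Box (s \lor \neg r) \land \Diamond (\neg q \to q)) is false at s5.

No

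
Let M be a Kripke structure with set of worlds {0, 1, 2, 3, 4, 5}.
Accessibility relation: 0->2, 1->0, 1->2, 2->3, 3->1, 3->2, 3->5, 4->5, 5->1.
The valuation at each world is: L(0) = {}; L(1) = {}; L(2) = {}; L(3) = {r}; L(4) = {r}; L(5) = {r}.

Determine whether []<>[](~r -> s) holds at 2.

Yes

At 2: []<>[](~r -> s) requires <>[](~r -> s) at every successor {3}.
    At 3: <>[](~r -> s) requires [](~r -> s) at some successor in {1, 2, 5}.
      [](~r -> s) holds at 2, so <>[](~r -> s) is true at 3.
So []<>[](~r -> s) is true at 2.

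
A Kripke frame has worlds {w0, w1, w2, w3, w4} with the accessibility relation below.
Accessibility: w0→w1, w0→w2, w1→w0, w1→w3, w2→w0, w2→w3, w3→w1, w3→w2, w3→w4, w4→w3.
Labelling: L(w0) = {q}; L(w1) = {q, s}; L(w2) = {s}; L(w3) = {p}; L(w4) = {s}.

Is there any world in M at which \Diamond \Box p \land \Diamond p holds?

No

Recall that \Box ψ holds at a world iff ψ holds at every accessible world, and \Diamond ψ holds iff ψ holds at some accessible world.
Let φ = \Diamond \Box p \land \Diamond p. Evaluate φ at each world:
  w0 (successors {w1, w2}): φ is false.
  w1 (successors {w0, w3}): φ is false.
  w2 (successors {w0, w3}): φ is false.
  w3 (successors {w1, w2, w4}): φ is false.
  w4 (successors {w3}): φ is false.
For instance, at w0:
  At w0: \Diamond \Box p is false, \Diamond p is false, so \Diamond \Box p \land \Diamond p is false.
    At w0: \Diamond \Box p requires \Box p at some successor in {w1, w2}.
      At w1: \Box p is false.
      At w2: \Box p is false.
    So \Diamond \Box p is false at w0.
    At w0: \Diamond p requires p at some successor in {w1, w2}.
      At w1: p is false.
      At w2: p is false.
    So \Diamond p is false at w0.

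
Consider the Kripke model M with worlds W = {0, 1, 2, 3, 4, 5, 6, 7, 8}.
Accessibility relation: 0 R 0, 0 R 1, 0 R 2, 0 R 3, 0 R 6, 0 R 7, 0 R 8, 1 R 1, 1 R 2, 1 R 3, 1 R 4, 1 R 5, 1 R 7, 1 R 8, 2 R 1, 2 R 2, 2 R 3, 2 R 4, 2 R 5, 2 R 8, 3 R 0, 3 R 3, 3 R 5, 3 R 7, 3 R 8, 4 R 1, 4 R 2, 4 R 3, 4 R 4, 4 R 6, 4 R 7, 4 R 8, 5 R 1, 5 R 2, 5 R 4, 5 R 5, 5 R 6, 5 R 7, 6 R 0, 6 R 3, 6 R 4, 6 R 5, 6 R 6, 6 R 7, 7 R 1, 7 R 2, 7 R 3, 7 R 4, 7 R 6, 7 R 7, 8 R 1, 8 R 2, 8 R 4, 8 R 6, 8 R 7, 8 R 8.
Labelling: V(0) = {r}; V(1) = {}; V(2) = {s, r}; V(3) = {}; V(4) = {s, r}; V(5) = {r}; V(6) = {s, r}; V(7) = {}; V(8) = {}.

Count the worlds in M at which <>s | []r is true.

8

Recall that []ψ holds at a world iff ψ holds at every accessible world, and <>ψ holds iff ψ holds at some accessible world.
Let φ = <>s | []r. Evaluate φ at each world:
  0 (successors {0, 1, 2, 3, 6, 7, 8}): φ is true.
  1 (successors {1, 2, 3, 4, 5, 7, 8}): φ is true.
  2 (successors {1, 2, 3, 4, 5, 8}): φ is true.
  3 (successors {0, 3, 5, 7, 8}): φ is false.
  4 (successors {1, 2, 3, 4, 6, 7, 8}): φ is true.
  5 (successors {1, 2, 4, 5, 6, 7}): φ is true.
  6 (successors {0, 3, 4, 5, 6, 7}): φ is true.
  7 (successors {1, 2, 3, 4, 6, 7}): φ is true.
  8 (successors {1, 2, 4, 6, 7, 8}): φ is true.
For instance, at 2:
  At 2: <>s is true, []r is false, so <>s | []r is true.
    At 2: <>s requires s at some successor in {1, 2, 3, 4, 5, 8}.
      s holds at 2, so <>s is true at 2.
    At 2: []r requires r at every successor {1, 2, 3, 4, 5, 8}.
      r fails at 1, so []r is false at 2.
Satisfying worlds: {0, 1, 2, 4, 5, 6, 7, 8}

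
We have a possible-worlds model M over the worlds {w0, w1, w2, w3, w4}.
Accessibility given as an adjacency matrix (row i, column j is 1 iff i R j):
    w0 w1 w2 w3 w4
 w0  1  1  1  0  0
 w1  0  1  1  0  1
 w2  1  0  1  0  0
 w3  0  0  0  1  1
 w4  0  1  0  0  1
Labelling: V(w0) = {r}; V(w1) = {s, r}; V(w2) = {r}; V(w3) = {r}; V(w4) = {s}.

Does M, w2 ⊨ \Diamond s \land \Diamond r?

No

Recall that \Diamond ψ holds at a world iff ψ holds at some accessible world.
At w2: \Diamond s is false, \Diamond r is true, so \Diamond s \land \Diamond r is false.
  At w2: \Diamond s requires s at some successor in {w0, w2}.
    At w0: s is false.
    At w2: s is false.
  So \Diamond s is false at w2.
  At w2: \Diamond r requires r at some successor in {w0, w2}.
    r holds at w0, so \Diamond r is true at w2.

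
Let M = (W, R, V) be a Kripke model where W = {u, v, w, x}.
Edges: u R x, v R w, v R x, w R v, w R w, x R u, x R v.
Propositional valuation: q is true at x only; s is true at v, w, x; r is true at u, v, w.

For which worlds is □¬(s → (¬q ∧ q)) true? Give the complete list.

Let φ = □¬(s → (¬q ∧ q)). Evaluate φ at each world:
  u (successors {x}): φ is true.
  v (successors {w, x}): φ is true.
  w (successors {v, w}): φ is true.
  x (successors {u, v}): φ is false.
For instance, at w:
  At w: □¬(s → (¬q ∧ q)) requires ¬(s → (¬q ∧ q)) at every successor {v, w}.
    At v: ¬(s → (¬q ∧ q)) is true.
    At w: ¬(s → (¬q ∧ q)) is true.
  So □¬(s → (¬q ∧ q)) is true at w.
Satisfying worlds: {u, v, w}

u, v, w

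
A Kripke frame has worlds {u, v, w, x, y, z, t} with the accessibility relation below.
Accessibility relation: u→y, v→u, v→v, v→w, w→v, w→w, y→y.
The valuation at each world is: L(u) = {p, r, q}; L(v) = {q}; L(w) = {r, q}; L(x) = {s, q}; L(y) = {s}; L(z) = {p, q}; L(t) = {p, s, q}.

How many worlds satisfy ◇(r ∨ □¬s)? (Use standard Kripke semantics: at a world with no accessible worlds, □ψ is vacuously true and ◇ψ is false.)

Let φ = ◇(r ∨ □¬s). Evaluate φ at each world:
  u (successors {y}): φ is false.
  v (successors {u, v, w}): φ is true.
  w (successors {v, w}): φ is true.
  x (successors ∅): φ is false.
  y (successors {y}): φ is false.
  z (successors ∅): φ is false.
  t (successors ∅): φ is false.
For instance, at w:
  At w: ◇(r ∨ □¬s) requires r ∨ □¬s at some successor in {v, w}.
    r ∨ □¬s holds at v, so ◇(r ∨ □¬s) is true at w.
      At v: r is false, □¬s is true, so r ∨ □¬s is true.
Satisfying worlds: {v, w}

2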